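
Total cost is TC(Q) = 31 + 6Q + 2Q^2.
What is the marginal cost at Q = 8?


MC = dTC/dQ = 6 + 2*2*Q
At Q = 8:
MC = 6 + 4*8
MC = 6 + 32 = 38

38


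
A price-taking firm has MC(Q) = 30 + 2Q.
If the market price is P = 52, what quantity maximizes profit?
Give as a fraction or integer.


In perfect competition, profit is maximized where P = MC.
52 = 30 + 2Q
22 = 2Q
Q* = 22/2 = 11

11


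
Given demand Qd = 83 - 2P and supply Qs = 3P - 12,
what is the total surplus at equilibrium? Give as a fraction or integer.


Find equilibrium: 83 - 2P = 3P - 12
83 + 12 = 5P
P* = 95/5 = 19
Q* = 3*19 - 12 = 45
Inverse demand: P = 83/2 - Q/2, so P_max = 83/2
Inverse supply: P = 4 + Q/3, so P_min = 4
CS = (1/2) * 45 * (83/2 - 19) = 2025/4
PS = (1/2) * 45 * (19 - 4) = 675/2
TS = CS + PS = 2025/4 + 675/2 = 3375/4

3375/4


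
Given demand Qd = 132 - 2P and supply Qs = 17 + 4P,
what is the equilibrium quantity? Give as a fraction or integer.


First find equilibrium price:
132 - 2P = 17 + 4P
P* = 115/6 = 115/6
Then substitute into demand:
Q* = 132 - 2 * 115/6 = 281/3

281/3


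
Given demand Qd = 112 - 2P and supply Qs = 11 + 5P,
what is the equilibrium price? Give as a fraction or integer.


At equilibrium, Qd = Qs.
112 - 2P = 11 + 5P
112 - 11 = 2P + 5P
101 = 7P
P* = 101/7 = 101/7

101/7


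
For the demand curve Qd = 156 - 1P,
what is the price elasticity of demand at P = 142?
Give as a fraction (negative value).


dQ/dP = -1
At P = 142: Q = 156 - 1*142 = 14
E = (dQ/dP)(P/Q) = (-1)(142/14) = -71/7

-71/7


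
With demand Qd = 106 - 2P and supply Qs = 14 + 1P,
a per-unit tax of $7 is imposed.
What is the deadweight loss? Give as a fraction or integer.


Pre-tax equilibrium quantity: Q* = 134/3
Post-tax equilibrium quantity: Q_tax = 40
Reduction in quantity: Q* - Q_tax = 14/3
DWL = (1/2) * tax * (Q* - Q_tax)
DWL = (1/2) * 7 * 14/3 = 49/3

49/3


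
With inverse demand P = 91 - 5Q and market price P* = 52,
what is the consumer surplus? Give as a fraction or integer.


Maximum willingness to pay (at Q=0): P_max = 91
Quantity demanded at P* = 52:
Q* = (91 - 52)/5 = 39/5
CS = (1/2) * Q* * (P_max - P*)
CS = (1/2) * 39/5 * (91 - 52)
CS = (1/2) * 39/5 * 39 = 1521/10

1521/10


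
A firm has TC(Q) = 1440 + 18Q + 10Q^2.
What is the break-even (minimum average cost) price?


AC(Q) = 1440/Q + 18 + 10Q
To minimize: dAC/dQ = -1440/Q^2 + 10 = 0
Q^2 = 1440/10 = 144
Q* = 12
Min AC = 1440/12 + 18 + 10*12
Min AC = 120 + 18 + 120 = 258

258


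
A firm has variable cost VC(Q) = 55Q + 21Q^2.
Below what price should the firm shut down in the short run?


AVC(Q) = VC(Q)/Q = 55 + 21Q
AVC is increasing in Q, so minimum AVC is at Q -> 0+.
Min AVC = 55
The firm should shut down if P < 55.

55


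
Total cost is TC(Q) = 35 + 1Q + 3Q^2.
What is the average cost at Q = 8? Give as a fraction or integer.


TC(8) = 35 + 1*8 + 3*8^2
TC(8) = 35 + 8 + 192 = 235
AC = TC/Q = 235/8 = 235/8

235/8


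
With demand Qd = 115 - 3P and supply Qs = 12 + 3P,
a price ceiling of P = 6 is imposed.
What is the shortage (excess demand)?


At P = 6:
Qd = 115 - 3*6 = 97
Qs = 12 + 3*6 = 30
Shortage = Qd - Qs = 97 - 30 = 67

67


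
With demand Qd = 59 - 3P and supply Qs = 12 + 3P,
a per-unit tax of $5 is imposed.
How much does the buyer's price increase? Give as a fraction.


With a per-unit tax, the buyer's price increase depends on relative slopes.
Supply slope: d = 3, Demand slope: b = 3
Buyer's price increase = d * tax / (b + d)
= 3 * 5 / (3 + 3)
= 15 / 6 = 5/2

5/2


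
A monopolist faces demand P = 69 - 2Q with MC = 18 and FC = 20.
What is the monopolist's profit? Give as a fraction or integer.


MR = MC: 69 - 4Q = 18
Q* = 51/4
P* = 69 - 2*51/4 = 87/2
Profit = (P* - MC)*Q* - FC
= (87/2 - 18)*51/4 - 20
= 51/2*51/4 - 20
= 2601/8 - 20 = 2441/8

2441/8


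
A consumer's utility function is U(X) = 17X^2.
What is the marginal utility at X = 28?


MU = dU/dX = 17*2*X^(2-1)
MU = 34*X^1
At X = 28:
MU = 34 * 28^1
MU = 34 * 28 = 952

952


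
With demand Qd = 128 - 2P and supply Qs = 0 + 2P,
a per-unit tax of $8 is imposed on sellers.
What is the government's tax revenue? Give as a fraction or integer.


With tax on sellers, new supply: Qs' = 0 + 2(P - 8)
= 2P - 16
New equilibrium quantity:
Q_new = 56
Tax revenue = tax * Q_new = 8 * 56 = 448

448


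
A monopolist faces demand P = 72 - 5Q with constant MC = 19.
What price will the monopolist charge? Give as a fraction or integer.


MR = 72 - 10Q
Set MR = MC: 72 - 10Q = 19
Q* = 53/10
Substitute into demand:
P* = 72 - 5*53/10 = 91/2

91/2


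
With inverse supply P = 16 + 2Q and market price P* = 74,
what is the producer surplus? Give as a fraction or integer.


Minimum supply price (at Q=0): P_min = 16
Quantity supplied at P* = 74:
Q* = (74 - 16)/2 = 29
PS = (1/2) * Q* * (P* - P_min)
PS = (1/2) * 29 * (74 - 16)
PS = (1/2) * 29 * 58 = 841

841


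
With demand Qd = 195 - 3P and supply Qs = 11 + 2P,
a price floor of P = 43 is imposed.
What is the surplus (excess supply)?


At P = 43:
Qd = 195 - 3*43 = 66
Qs = 11 + 2*43 = 97
Surplus = Qs - Qd = 97 - 66 = 31

31


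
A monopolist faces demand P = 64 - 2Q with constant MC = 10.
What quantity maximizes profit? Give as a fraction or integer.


TR = P*Q = (64 - 2Q)Q = 64Q - 2Q^2
MR = dTR/dQ = 64 - 4Q
Set MR = MC:
64 - 4Q = 10
54 = 4Q
Q* = 54/4 = 27/2

27/2


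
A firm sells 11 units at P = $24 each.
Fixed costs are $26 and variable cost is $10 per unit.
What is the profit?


Total Revenue = P * Q = 24 * 11 = $264
Total Cost = FC + VC*Q = 26 + 10*11 = $136
Profit = TR - TC = 264 - 136 = $128

$128


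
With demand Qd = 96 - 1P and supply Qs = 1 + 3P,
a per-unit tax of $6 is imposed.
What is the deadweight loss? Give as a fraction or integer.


Pre-tax equilibrium quantity: Q* = 289/4
Post-tax equilibrium quantity: Q_tax = 271/4
Reduction in quantity: Q* - Q_tax = 9/2
DWL = (1/2) * tax * (Q* - Q_tax)
DWL = (1/2) * 6 * 9/2 = 27/2

27/2


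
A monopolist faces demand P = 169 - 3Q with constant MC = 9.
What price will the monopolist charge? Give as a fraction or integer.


MR = 169 - 6Q
Set MR = MC: 169 - 6Q = 9
Q* = 80/3
Substitute into demand:
P* = 169 - 3*80/3 = 89

89


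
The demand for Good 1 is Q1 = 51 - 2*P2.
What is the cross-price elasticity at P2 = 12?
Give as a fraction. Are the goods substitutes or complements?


dQ1/dP2 = -2
At P2 = 12: Q1 = 51 - 2*12 = 27
Exy = (dQ1/dP2)(P2/Q1) = -2 * 12 / 27 = -8/9
Since Exy < 0, the goods are complements.

-8/9 (complements)


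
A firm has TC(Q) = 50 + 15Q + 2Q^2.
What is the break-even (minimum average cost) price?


AC(Q) = 50/Q + 15 + 2Q
To minimize: dAC/dQ = -50/Q^2 + 2 = 0
Q^2 = 50/2 = 25
Q* = 5
Min AC = 50/5 + 15 + 2*5
Min AC = 10 + 15 + 10 = 35

35


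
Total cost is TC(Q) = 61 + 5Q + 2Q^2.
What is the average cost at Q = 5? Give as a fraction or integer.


TC(5) = 61 + 5*5 + 2*5^2
TC(5) = 61 + 25 + 50 = 136
AC = TC/Q = 136/5 = 136/5

136/5


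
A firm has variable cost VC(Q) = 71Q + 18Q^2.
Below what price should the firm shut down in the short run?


AVC(Q) = VC(Q)/Q = 71 + 18Q
AVC is increasing in Q, so minimum AVC is at Q -> 0+.
Min AVC = 71
The firm should shut down if P < 71.

71


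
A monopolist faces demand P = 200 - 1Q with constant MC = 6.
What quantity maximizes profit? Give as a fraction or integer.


TR = P*Q = (200 - 1Q)Q = 200Q - 1Q^2
MR = dTR/dQ = 200 - 2Q
Set MR = MC:
200 - 2Q = 6
194 = 2Q
Q* = 194/2 = 97

97


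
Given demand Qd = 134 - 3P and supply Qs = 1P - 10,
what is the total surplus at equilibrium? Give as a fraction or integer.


Find equilibrium: 134 - 3P = 1P - 10
134 + 10 = 4P
P* = 144/4 = 36
Q* = 1*36 - 10 = 26
Inverse demand: P = 134/3 - Q/3, so P_max = 134/3
Inverse supply: P = 10 + Q/1, so P_min = 10
CS = (1/2) * 26 * (134/3 - 36) = 338/3
PS = (1/2) * 26 * (36 - 10) = 338
TS = CS + PS = 338/3 + 338 = 1352/3

1352/3


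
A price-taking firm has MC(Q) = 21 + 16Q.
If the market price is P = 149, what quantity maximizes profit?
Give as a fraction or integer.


In perfect competition, profit is maximized where P = MC.
149 = 21 + 16Q
128 = 16Q
Q* = 128/16 = 8

8


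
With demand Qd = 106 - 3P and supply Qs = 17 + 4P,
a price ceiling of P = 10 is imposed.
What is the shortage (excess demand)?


At P = 10:
Qd = 106 - 3*10 = 76
Qs = 17 + 4*10 = 57
Shortage = Qd - Qs = 76 - 57 = 19

19


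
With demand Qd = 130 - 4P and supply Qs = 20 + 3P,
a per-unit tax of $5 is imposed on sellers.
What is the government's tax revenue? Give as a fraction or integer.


With tax on sellers, new supply: Qs' = 20 + 3(P - 5)
= 5 + 3P
New equilibrium quantity:
Q_new = 410/7
Tax revenue = tax * Q_new = 5 * 410/7 = 2050/7

2050/7


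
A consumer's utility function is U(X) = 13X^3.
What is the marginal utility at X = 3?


MU = dU/dX = 13*3*X^(3-1)
MU = 39*X^2
At X = 3:
MU = 39 * 3^2
MU = 39 * 9 = 351

351


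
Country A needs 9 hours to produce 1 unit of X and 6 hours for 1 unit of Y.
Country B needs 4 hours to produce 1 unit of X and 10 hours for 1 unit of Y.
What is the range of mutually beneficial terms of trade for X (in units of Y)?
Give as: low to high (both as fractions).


Opportunity cost of X for Country A = hours_X / hours_Y = 9/6 = 3/2 units of Y
Opportunity cost of X for Country B = hours_X / hours_Y = 4/10 = 2/5 units of Y
Terms of trade must be between the two opportunity costs.
Range: 2/5 to 3/2

2/5 to 3/2


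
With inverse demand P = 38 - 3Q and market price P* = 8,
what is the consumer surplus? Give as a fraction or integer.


Maximum willingness to pay (at Q=0): P_max = 38
Quantity demanded at P* = 8:
Q* = (38 - 8)/3 = 10
CS = (1/2) * Q* * (P_max - P*)
CS = (1/2) * 10 * (38 - 8)
CS = (1/2) * 10 * 30 = 150

150


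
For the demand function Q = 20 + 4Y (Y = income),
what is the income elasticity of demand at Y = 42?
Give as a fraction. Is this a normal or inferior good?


dQ/dY = 4
At Y = 42: Q = 20 + 4*42 = 188
Ey = (dQ/dY)(Y/Q) = 4 * 42 / 188 = 42/47
Since Ey > 0, this is a normal good.

42/47 (normal good)


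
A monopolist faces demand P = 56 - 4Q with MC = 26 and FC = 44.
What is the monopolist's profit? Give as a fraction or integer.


MR = MC: 56 - 8Q = 26
Q* = 15/4
P* = 56 - 4*15/4 = 41
Profit = (P* - MC)*Q* - FC
= (41 - 26)*15/4 - 44
= 15*15/4 - 44
= 225/4 - 44 = 49/4

49/4


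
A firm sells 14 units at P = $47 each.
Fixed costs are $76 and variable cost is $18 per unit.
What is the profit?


Total Revenue = P * Q = 47 * 14 = $658
Total Cost = FC + VC*Q = 76 + 18*14 = $328
Profit = TR - TC = 658 - 328 = $330

$330


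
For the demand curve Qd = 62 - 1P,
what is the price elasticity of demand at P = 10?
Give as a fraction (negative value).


dQ/dP = -1
At P = 10: Q = 62 - 1*10 = 52
E = (dQ/dP)(P/Q) = (-1)(10/52) = -5/26

-5/26


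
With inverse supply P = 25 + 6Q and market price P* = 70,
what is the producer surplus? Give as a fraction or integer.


Minimum supply price (at Q=0): P_min = 25
Quantity supplied at P* = 70:
Q* = (70 - 25)/6 = 15/2
PS = (1/2) * Q* * (P* - P_min)
PS = (1/2) * 15/2 * (70 - 25)
PS = (1/2) * 15/2 * 45 = 675/4

675/4


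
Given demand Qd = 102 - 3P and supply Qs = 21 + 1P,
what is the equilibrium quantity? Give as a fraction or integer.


First find equilibrium price:
102 - 3P = 21 + 1P
P* = 81/4 = 81/4
Then substitute into demand:
Q* = 102 - 3 * 81/4 = 165/4

165/4


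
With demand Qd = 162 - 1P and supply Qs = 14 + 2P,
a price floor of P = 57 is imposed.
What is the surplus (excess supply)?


At P = 57:
Qd = 162 - 1*57 = 105
Qs = 14 + 2*57 = 128
Surplus = Qs - Qd = 128 - 105 = 23

23


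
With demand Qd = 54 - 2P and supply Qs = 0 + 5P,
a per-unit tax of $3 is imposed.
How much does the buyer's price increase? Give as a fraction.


With a per-unit tax, the buyer's price increase depends on relative slopes.
Supply slope: d = 5, Demand slope: b = 2
Buyer's price increase = d * tax / (b + d)
= 5 * 3 / (2 + 5)
= 15 / 7 = 15/7

15/7


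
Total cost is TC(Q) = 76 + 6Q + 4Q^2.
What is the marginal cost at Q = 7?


MC = dTC/dQ = 6 + 2*4*Q
At Q = 7:
MC = 6 + 8*7
MC = 6 + 56 = 62

62


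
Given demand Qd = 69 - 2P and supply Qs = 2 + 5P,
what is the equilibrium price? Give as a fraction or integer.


At equilibrium, Qd = Qs.
69 - 2P = 2 + 5P
69 - 2 = 2P + 5P
67 = 7P
P* = 67/7 = 67/7

67/7


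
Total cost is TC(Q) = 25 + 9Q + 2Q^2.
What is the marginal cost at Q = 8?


MC = dTC/dQ = 9 + 2*2*Q
At Q = 8:
MC = 9 + 4*8
MC = 9 + 32 = 41

41


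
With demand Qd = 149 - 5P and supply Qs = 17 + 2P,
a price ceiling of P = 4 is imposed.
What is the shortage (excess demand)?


At P = 4:
Qd = 149 - 5*4 = 129
Qs = 17 + 2*4 = 25
Shortage = Qd - Qs = 129 - 25 = 104

104


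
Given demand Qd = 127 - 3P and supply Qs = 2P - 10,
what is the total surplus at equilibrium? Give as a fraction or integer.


Find equilibrium: 127 - 3P = 2P - 10
127 + 10 = 5P
P* = 137/5 = 137/5
Q* = 2*137/5 - 10 = 224/5
Inverse demand: P = 127/3 - Q/3, so P_max = 127/3
Inverse supply: P = 5 + Q/2, so P_min = 5
CS = (1/2) * 224/5 * (127/3 - 137/5) = 25088/75
PS = (1/2) * 224/5 * (137/5 - 5) = 12544/25
TS = CS + PS = 25088/75 + 12544/25 = 12544/15

12544/15


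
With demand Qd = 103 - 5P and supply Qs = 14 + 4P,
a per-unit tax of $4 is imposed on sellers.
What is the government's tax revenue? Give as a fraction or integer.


With tax on sellers, new supply: Qs' = 14 + 4(P - 4)
= 4P - 2
New equilibrium quantity:
Q_new = 134/3
Tax revenue = tax * Q_new = 4 * 134/3 = 536/3

536/3


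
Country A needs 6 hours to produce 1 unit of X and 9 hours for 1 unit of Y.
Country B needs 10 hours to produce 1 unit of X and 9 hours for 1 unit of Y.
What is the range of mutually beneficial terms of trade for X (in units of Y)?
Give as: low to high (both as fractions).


Opportunity cost of X for Country A = hours_X / hours_Y = 6/9 = 2/3 units of Y
Opportunity cost of X for Country B = hours_X / hours_Y = 10/9 = 10/9 units of Y
Terms of trade must be between the two opportunity costs.
Range: 2/3 to 10/9

2/3 to 10/9


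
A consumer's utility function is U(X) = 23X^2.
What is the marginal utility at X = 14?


MU = dU/dX = 23*2*X^(2-1)
MU = 46*X^1
At X = 14:
MU = 46 * 14^1
MU = 46 * 14 = 644

644


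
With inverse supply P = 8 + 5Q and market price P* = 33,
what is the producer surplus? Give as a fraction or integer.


Minimum supply price (at Q=0): P_min = 8
Quantity supplied at P* = 33:
Q* = (33 - 8)/5 = 5
PS = (1/2) * Q* * (P* - P_min)
PS = (1/2) * 5 * (33 - 8)
PS = (1/2) * 5 * 25 = 125/2

125/2


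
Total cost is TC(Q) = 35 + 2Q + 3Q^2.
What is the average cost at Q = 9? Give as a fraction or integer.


TC(9) = 35 + 2*9 + 3*9^2
TC(9) = 35 + 18 + 243 = 296
AC = TC/Q = 296/9 = 296/9

296/9


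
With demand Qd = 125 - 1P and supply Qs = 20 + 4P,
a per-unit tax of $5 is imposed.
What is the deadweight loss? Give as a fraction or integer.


Pre-tax equilibrium quantity: Q* = 104
Post-tax equilibrium quantity: Q_tax = 100
Reduction in quantity: Q* - Q_tax = 4
DWL = (1/2) * tax * (Q* - Q_tax)
DWL = (1/2) * 5 * 4 = 10

10


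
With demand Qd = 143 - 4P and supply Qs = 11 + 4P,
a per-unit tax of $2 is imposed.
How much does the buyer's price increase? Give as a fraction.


With a per-unit tax, the buyer's price increase depends on relative slopes.
Supply slope: d = 4, Demand slope: b = 4
Buyer's price increase = d * tax / (b + d)
= 4 * 2 / (4 + 4)
= 8 / 8 = 1

1


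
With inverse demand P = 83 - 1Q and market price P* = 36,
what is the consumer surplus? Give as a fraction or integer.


Maximum willingness to pay (at Q=0): P_max = 83
Quantity demanded at P* = 36:
Q* = (83 - 36)/1 = 47
CS = (1/2) * Q* * (P_max - P*)
CS = (1/2) * 47 * (83 - 36)
CS = (1/2) * 47 * 47 = 2209/2

2209/2


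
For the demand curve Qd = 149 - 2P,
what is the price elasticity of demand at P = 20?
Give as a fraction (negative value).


dQ/dP = -2
At P = 20: Q = 149 - 2*20 = 109
E = (dQ/dP)(P/Q) = (-2)(20/109) = -40/109

-40/109


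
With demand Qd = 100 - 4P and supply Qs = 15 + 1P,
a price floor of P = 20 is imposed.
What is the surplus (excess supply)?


At P = 20:
Qd = 100 - 4*20 = 20
Qs = 15 + 1*20 = 35
Surplus = Qs - Qd = 35 - 20 = 15

15


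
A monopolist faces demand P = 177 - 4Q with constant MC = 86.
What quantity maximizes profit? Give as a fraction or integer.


TR = P*Q = (177 - 4Q)Q = 177Q - 4Q^2
MR = dTR/dQ = 177 - 8Q
Set MR = MC:
177 - 8Q = 86
91 = 8Q
Q* = 91/8 = 91/8

91/8


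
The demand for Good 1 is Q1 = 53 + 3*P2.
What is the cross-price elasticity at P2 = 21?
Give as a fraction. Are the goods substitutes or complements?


dQ1/dP2 = 3
At P2 = 21: Q1 = 53 + 3*21 = 116
Exy = (dQ1/dP2)(P2/Q1) = 3 * 21 / 116 = 63/116
Since Exy > 0, the goods are substitutes.

63/116 (substitutes)


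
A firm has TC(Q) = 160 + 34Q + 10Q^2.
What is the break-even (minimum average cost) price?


AC(Q) = 160/Q + 34 + 10Q
To minimize: dAC/dQ = -160/Q^2 + 10 = 0
Q^2 = 160/10 = 16
Q* = 4
Min AC = 160/4 + 34 + 10*4
Min AC = 40 + 34 + 40 = 114

114


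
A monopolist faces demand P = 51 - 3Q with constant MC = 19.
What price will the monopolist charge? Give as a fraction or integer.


MR = 51 - 6Q
Set MR = MC: 51 - 6Q = 19
Q* = 16/3
Substitute into demand:
P* = 51 - 3*16/3 = 35

35


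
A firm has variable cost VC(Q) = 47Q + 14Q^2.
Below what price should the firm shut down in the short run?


AVC(Q) = VC(Q)/Q = 47 + 14Q
AVC is increasing in Q, so minimum AVC is at Q -> 0+.
Min AVC = 47
The firm should shut down if P < 47.

47


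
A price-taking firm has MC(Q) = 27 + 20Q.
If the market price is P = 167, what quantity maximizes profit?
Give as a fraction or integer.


In perfect competition, profit is maximized where P = MC.
167 = 27 + 20Q
140 = 20Q
Q* = 140/20 = 7

7


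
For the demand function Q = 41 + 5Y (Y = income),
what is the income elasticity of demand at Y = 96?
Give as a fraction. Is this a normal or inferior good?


dQ/dY = 5
At Y = 96: Q = 41 + 5*96 = 521
Ey = (dQ/dY)(Y/Q) = 5 * 96 / 521 = 480/521
Since Ey > 0, this is a normal good.

480/521 (normal good)


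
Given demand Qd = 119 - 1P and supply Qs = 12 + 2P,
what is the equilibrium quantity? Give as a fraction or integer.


First find equilibrium price:
119 - 1P = 12 + 2P
P* = 107/3 = 107/3
Then substitute into demand:
Q* = 119 - 1 * 107/3 = 250/3

250/3


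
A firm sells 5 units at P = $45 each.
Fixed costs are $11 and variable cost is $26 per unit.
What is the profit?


Total Revenue = P * Q = 45 * 5 = $225
Total Cost = FC + VC*Q = 11 + 26*5 = $141
Profit = TR - TC = 225 - 141 = $84

$84


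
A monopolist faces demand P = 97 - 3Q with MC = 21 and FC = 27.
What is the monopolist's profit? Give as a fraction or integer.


MR = MC: 97 - 6Q = 21
Q* = 38/3
P* = 97 - 3*38/3 = 59
Profit = (P* - MC)*Q* - FC
= (59 - 21)*38/3 - 27
= 38*38/3 - 27
= 1444/3 - 27 = 1363/3

1363/3


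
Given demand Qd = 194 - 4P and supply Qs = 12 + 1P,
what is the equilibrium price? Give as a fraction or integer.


At equilibrium, Qd = Qs.
194 - 4P = 12 + 1P
194 - 12 = 4P + 1P
182 = 5P
P* = 182/5 = 182/5

182/5


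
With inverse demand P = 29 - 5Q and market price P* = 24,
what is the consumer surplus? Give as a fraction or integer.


Maximum willingness to pay (at Q=0): P_max = 29
Quantity demanded at P* = 24:
Q* = (29 - 24)/5 = 1
CS = (1/2) * Q* * (P_max - P*)
CS = (1/2) * 1 * (29 - 24)
CS = (1/2) * 1 * 5 = 5/2

5/2


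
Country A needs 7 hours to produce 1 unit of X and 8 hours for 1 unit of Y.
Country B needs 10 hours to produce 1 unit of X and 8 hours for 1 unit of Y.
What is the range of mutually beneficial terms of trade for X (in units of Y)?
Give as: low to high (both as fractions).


Opportunity cost of X for Country A = hours_X / hours_Y = 7/8 = 7/8 units of Y
Opportunity cost of X for Country B = hours_X / hours_Y = 10/8 = 5/4 units of Y
Terms of trade must be between the two opportunity costs.
Range: 7/8 to 5/4

7/8 to 5/4


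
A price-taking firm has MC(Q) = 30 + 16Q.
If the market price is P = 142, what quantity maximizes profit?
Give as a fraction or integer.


In perfect competition, profit is maximized where P = MC.
142 = 30 + 16Q
112 = 16Q
Q* = 112/16 = 7

7


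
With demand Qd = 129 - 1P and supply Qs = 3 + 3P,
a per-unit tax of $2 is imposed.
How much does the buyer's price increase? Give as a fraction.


With a per-unit tax, the buyer's price increase depends on relative slopes.
Supply slope: d = 3, Demand slope: b = 1
Buyer's price increase = d * tax / (b + d)
= 3 * 2 / (1 + 3)
= 6 / 4 = 3/2

3/2


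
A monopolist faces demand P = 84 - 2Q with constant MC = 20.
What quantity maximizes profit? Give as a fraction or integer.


TR = P*Q = (84 - 2Q)Q = 84Q - 2Q^2
MR = dTR/dQ = 84 - 4Q
Set MR = MC:
84 - 4Q = 20
64 = 4Q
Q* = 64/4 = 16

16


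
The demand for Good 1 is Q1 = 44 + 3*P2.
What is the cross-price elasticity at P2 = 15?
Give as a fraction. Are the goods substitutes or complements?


dQ1/dP2 = 3
At P2 = 15: Q1 = 44 + 3*15 = 89
Exy = (dQ1/dP2)(P2/Q1) = 3 * 15 / 89 = 45/89
Since Exy > 0, the goods are substitutes.

45/89 (substitutes)


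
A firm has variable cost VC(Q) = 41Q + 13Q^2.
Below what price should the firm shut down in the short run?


AVC(Q) = VC(Q)/Q = 41 + 13Q
AVC is increasing in Q, so minimum AVC is at Q -> 0+.
Min AVC = 41
The firm should shut down if P < 41.

41


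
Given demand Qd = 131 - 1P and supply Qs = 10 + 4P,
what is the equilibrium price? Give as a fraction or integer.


At equilibrium, Qd = Qs.
131 - 1P = 10 + 4P
131 - 10 = 1P + 4P
121 = 5P
P* = 121/5 = 121/5

121/5


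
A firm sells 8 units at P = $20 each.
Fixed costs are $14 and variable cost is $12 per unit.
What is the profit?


Total Revenue = P * Q = 20 * 8 = $160
Total Cost = FC + VC*Q = 14 + 12*8 = $110
Profit = TR - TC = 160 - 110 = $50

$50


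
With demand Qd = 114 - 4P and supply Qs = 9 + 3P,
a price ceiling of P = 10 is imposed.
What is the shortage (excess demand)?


At P = 10:
Qd = 114 - 4*10 = 74
Qs = 9 + 3*10 = 39
Shortage = Qd - Qs = 74 - 39 = 35

35


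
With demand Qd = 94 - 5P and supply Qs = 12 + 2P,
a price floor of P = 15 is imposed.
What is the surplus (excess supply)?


At P = 15:
Qd = 94 - 5*15 = 19
Qs = 12 + 2*15 = 42
Surplus = Qs - Qd = 42 - 19 = 23

23


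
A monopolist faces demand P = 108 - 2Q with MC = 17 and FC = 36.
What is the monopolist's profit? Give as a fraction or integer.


MR = MC: 108 - 4Q = 17
Q* = 91/4
P* = 108 - 2*91/4 = 125/2
Profit = (P* - MC)*Q* - FC
= (125/2 - 17)*91/4 - 36
= 91/2*91/4 - 36
= 8281/8 - 36 = 7993/8

7993/8


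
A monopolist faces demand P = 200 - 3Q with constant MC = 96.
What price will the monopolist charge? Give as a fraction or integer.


MR = 200 - 6Q
Set MR = MC: 200 - 6Q = 96
Q* = 52/3
Substitute into demand:
P* = 200 - 3*52/3 = 148

148


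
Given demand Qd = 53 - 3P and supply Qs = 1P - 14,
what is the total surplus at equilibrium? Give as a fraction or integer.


Find equilibrium: 53 - 3P = 1P - 14
53 + 14 = 4P
P* = 67/4 = 67/4
Q* = 1*67/4 - 14 = 11/4
Inverse demand: P = 53/3 - Q/3, so P_max = 53/3
Inverse supply: P = 14 + Q/1, so P_min = 14
CS = (1/2) * 11/4 * (53/3 - 67/4) = 121/96
PS = (1/2) * 11/4 * (67/4 - 14) = 121/32
TS = CS + PS = 121/96 + 121/32 = 121/24

121/24


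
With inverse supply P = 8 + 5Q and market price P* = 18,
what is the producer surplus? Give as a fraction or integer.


Minimum supply price (at Q=0): P_min = 8
Quantity supplied at P* = 18:
Q* = (18 - 8)/5 = 2
PS = (1/2) * Q* * (P* - P_min)
PS = (1/2) * 2 * (18 - 8)
PS = (1/2) * 2 * 10 = 10

10


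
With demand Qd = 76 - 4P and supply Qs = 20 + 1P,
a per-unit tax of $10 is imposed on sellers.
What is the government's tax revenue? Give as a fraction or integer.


With tax on sellers, new supply: Qs' = 20 + 1(P - 10)
= 10 + 1P
New equilibrium quantity:
Q_new = 116/5
Tax revenue = tax * Q_new = 10 * 116/5 = 232

232


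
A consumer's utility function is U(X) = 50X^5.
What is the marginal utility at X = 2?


MU = dU/dX = 50*5*X^(5-1)
MU = 250*X^4
At X = 2:
MU = 250 * 2^4
MU = 250 * 16 = 4000

4000


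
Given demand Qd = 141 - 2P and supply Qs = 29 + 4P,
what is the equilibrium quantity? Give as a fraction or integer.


First find equilibrium price:
141 - 2P = 29 + 4P
P* = 112/6 = 56/3
Then substitute into demand:
Q* = 141 - 2 * 56/3 = 311/3

311/3


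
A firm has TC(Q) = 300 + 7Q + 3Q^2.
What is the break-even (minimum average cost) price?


AC(Q) = 300/Q + 7 + 3Q
To minimize: dAC/dQ = -300/Q^2 + 3 = 0
Q^2 = 300/3 = 100
Q* = 10
Min AC = 300/10 + 7 + 3*10
Min AC = 30 + 7 + 30 = 67

67


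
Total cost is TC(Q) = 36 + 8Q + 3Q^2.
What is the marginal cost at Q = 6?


MC = dTC/dQ = 8 + 2*3*Q
At Q = 6:
MC = 8 + 6*6
MC = 8 + 36 = 44

44


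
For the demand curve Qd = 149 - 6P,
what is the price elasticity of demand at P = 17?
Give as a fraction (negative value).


dQ/dP = -6
At P = 17: Q = 149 - 6*17 = 47
E = (dQ/dP)(P/Q) = (-6)(17/47) = -102/47

-102/47


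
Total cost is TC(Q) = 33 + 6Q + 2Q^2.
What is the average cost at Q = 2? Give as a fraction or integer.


TC(2) = 33 + 6*2 + 2*2^2
TC(2) = 33 + 12 + 8 = 53
AC = TC/Q = 53/2 = 53/2

53/2


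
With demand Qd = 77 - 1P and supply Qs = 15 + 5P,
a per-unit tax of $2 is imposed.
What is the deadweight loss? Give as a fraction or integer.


Pre-tax equilibrium quantity: Q* = 200/3
Post-tax equilibrium quantity: Q_tax = 65
Reduction in quantity: Q* - Q_tax = 5/3
DWL = (1/2) * tax * (Q* - Q_tax)
DWL = (1/2) * 2 * 5/3 = 5/3

5/3


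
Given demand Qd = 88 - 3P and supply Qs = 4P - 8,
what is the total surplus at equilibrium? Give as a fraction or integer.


Find equilibrium: 88 - 3P = 4P - 8
88 + 8 = 7P
P* = 96/7 = 96/7
Q* = 4*96/7 - 8 = 328/7
Inverse demand: P = 88/3 - Q/3, so P_max = 88/3
Inverse supply: P = 2 + Q/4, so P_min = 2
CS = (1/2) * 328/7 * (88/3 - 96/7) = 53792/147
PS = (1/2) * 328/7 * (96/7 - 2) = 13448/49
TS = CS + PS = 53792/147 + 13448/49 = 13448/21

13448/21


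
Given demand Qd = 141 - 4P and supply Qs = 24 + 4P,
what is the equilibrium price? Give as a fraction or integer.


At equilibrium, Qd = Qs.
141 - 4P = 24 + 4P
141 - 24 = 4P + 4P
117 = 8P
P* = 117/8 = 117/8

117/8


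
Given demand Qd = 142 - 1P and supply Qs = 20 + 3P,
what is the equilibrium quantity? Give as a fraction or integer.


First find equilibrium price:
142 - 1P = 20 + 3P
P* = 122/4 = 61/2
Then substitute into demand:
Q* = 142 - 1 * 61/2 = 223/2

223/2


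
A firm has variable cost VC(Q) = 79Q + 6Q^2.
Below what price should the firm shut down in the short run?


AVC(Q) = VC(Q)/Q = 79 + 6Q
AVC is increasing in Q, so minimum AVC is at Q -> 0+.
Min AVC = 79
The firm should shut down if P < 79.

79


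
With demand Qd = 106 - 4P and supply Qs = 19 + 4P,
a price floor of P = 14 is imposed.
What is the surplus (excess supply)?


At P = 14:
Qd = 106 - 4*14 = 50
Qs = 19 + 4*14 = 75
Surplus = Qs - Qd = 75 - 50 = 25

25


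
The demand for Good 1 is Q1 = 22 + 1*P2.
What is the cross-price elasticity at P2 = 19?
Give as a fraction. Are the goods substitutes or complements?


dQ1/dP2 = 1
At P2 = 19: Q1 = 22 + 1*19 = 41
Exy = (dQ1/dP2)(P2/Q1) = 1 * 19 / 41 = 19/41
Since Exy > 0, the goods are substitutes.

19/41 (substitutes)


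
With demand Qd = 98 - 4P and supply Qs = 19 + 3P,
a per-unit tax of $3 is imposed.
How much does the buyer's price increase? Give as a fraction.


With a per-unit tax, the buyer's price increase depends on relative slopes.
Supply slope: d = 3, Demand slope: b = 4
Buyer's price increase = d * tax / (b + d)
= 3 * 3 / (4 + 3)
= 9 / 7 = 9/7

9/7


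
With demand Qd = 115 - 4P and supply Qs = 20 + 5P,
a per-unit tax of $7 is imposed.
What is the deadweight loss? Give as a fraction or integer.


Pre-tax equilibrium quantity: Q* = 655/9
Post-tax equilibrium quantity: Q_tax = 515/9
Reduction in quantity: Q* - Q_tax = 140/9
DWL = (1/2) * tax * (Q* - Q_tax)
DWL = (1/2) * 7 * 140/9 = 490/9

490/9


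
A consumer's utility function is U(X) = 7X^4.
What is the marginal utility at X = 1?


MU = dU/dX = 7*4*X^(4-1)
MU = 28*X^3
At X = 1:
MU = 28 * 1^3
MU = 28 * 1 = 28

28


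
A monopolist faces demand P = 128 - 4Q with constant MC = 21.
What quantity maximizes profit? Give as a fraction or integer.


TR = P*Q = (128 - 4Q)Q = 128Q - 4Q^2
MR = dTR/dQ = 128 - 8Q
Set MR = MC:
128 - 8Q = 21
107 = 8Q
Q* = 107/8 = 107/8

107/8


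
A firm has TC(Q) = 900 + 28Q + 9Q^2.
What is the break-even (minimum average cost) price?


AC(Q) = 900/Q + 28 + 9Q
To minimize: dAC/dQ = -900/Q^2 + 9 = 0
Q^2 = 900/9 = 100
Q* = 10
Min AC = 900/10 + 28 + 9*10
Min AC = 90 + 28 + 90 = 208

208


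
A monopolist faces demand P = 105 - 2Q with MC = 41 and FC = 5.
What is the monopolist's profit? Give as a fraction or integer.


MR = MC: 105 - 4Q = 41
Q* = 16
P* = 105 - 2*16 = 73
Profit = (P* - MC)*Q* - FC
= (73 - 41)*16 - 5
= 32*16 - 5
= 512 - 5 = 507

507


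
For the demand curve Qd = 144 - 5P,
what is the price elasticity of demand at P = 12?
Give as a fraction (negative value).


dQ/dP = -5
At P = 12: Q = 144 - 5*12 = 84
E = (dQ/dP)(P/Q) = (-5)(12/84) = -5/7

-5/7


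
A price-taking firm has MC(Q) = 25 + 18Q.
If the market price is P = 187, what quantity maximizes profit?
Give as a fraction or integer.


In perfect competition, profit is maximized where P = MC.
187 = 25 + 18Q
162 = 18Q
Q* = 162/18 = 9

9


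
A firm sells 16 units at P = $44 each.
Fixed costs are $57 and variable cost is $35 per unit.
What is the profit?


Total Revenue = P * Q = 44 * 16 = $704
Total Cost = FC + VC*Q = 57 + 35*16 = $617
Profit = TR - TC = 704 - 617 = $87

$87


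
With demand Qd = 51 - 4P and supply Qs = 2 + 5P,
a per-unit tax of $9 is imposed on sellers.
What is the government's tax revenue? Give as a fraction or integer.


With tax on sellers, new supply: Qs' = 2 + 5(P - 9)
= 5P - 43
New equilibrium quantity:
Q_new = 83/9
Tax revenue = tax * Q_new = 9 * 83/9 = 83

83


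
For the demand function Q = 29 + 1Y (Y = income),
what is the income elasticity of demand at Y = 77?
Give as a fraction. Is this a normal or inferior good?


dQ/dY = 1
At Y = 77: Q = 29 + 1*77 = 106
Ey = (dQ/dY)(Y/Q) = 1 * 77 / 106 = 77/106
Since Ey > 0, this is a normal good.

77/106 (normal good)


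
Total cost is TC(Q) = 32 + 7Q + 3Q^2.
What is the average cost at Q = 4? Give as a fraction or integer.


TC(4) = 32 + 7*4 + 3*4^2
TC(4) = 32 + 28 + 48 = 108
AC = TC/Q = 108/4 = 27

27


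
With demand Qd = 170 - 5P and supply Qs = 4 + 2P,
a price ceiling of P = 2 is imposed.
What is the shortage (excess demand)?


At P = 2:
Qd = 170 - 5*2 = 160
Qs = 4 + 2*2 = 8
Shortage = Qd - Qs = 160 - 8 = 152

152


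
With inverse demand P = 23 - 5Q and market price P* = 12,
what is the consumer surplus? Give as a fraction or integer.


Maximum willingness to pay (at Q=0): P_max = 23
Quantity demanded at P* = 12:
Q* = (23 - 12)/5 = 11/5
CS = (1/2) * Q* * (P_max - P*)
CS = (1/2) * 11/5 * (23 - 12)
CS = (1/2) * 11/5 * 11 = 121/10

121/10


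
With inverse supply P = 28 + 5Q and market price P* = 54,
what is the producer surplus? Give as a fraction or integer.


Minimum supply price (at Q=0): P_min = 28
Quantity supplied at P* = 54:
Q* = (54 - 28)/5 = 26/5
PS = (1/2) * Q* * (P* - P_min)
PS = (1/2) * 26/5 * (54 - 28)
PS = (1/2) * 26/5 * 26 = 338/5

338/5


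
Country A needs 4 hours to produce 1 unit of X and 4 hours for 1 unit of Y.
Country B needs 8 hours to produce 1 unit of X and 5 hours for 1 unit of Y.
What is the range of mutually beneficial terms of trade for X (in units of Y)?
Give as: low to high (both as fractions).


Opportunity cost of X for Country A = hours_X / hours_Y = 4/4 = 1 units of Y
Opportunity cost of X for Country B = hours_X / hours_Y = 8/5 = 8/5 units of Y
Terms of trade must be between the two opportunity costs.
Range: 1 to 8/5

1 to 8/5


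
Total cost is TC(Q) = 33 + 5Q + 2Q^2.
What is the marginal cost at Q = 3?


MC = dTC/dQ = 5 + 2*2*Q
At Q = 3:
MC = 5 + 4*3
MC = 5 + 12 = 17

17


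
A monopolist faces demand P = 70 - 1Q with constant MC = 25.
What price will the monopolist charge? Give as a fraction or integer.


MR = 70 - 2Q
Set MR = MC: 70 - 2Q = 25
Q* = 45/2
Substitute into demand:
P* = 70 - 1*45/2 = 95/2

95/2


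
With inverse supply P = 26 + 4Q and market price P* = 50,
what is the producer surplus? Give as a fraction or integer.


Minimum supply price (at Q=0): P_min = 26
Quantity supplied at P* = 50:
Q* = (50 - 26)/4 = 6
PS = (1/2) * Q* * (P* - P_min)
PS = (1/2) * 6 * (50 - 26)
PS = (1/2) * 6 * 24 = 72

72


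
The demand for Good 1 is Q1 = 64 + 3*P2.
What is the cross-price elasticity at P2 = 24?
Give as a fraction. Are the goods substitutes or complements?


dQ1/dP2 = 3
At P2 = 24: Q1 = 64 + 3*24 = 136
Exy = (dQ1/dP2)(P2/Q1) = 3 * 24 / 136 = 9/17
Since Exy > 0, the goods are substitutes.

9/17 (substitutes)


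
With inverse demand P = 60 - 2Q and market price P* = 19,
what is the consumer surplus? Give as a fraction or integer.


Maximum willingness to pay (at Q=0): P_max = 60
Quantity demanded at P* = 19:
Q* = (60 - 19)/2 = 41/2
CS = (1/2) * Q* * (P_max - P*)
CS = (1/2) * 41/2 * (60 - 19)
CS = (1/2) * 41/2 * 41 = 1681/4

1681/4


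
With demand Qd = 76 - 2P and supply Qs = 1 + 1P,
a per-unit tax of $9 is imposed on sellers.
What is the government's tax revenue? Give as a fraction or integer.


With tax on sellers, new supply: Qs' = 1 + 1(P - 9)
= 1P - 8
New equilibrium quantity:
Q_new = 20
Tax revenue = tax * Q_new = 9 * 20 = 180

180


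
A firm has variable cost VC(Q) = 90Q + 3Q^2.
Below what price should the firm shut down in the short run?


AVC(Q) = VC(Q)/Q = 90 + 3Q
AVC is increasing in Q, so minimum AVC is at Q -> 0+.
Min AVC = 90
The firm should shut down if P < 90.

90


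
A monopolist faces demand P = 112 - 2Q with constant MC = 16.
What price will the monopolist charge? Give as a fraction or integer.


MR = 112 - 4Q
Set MR = MC: 112 - 4Q = 16
Q* = 24
Substitute into demand:
P* = 112 - 2*24 = 64

64


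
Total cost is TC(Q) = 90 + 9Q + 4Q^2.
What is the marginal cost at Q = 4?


MC = dTC/dQ = 9 + 2*4*Q
At Q = 4:
MC = 9 + 8*4
MC = 9 + 32 = 41

41


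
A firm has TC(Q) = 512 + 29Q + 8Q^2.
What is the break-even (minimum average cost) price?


AC(Q) = 512/Q + 29 + 8Q
To minimize: dAC/dQ = -512/Q^2 + 8 = 0
Q^2 = 512/8 = 64
Q* = 8
Min AC = 512/8 + 29 + 8*8
Min AC = 64 + 29 + 64 = 157

157


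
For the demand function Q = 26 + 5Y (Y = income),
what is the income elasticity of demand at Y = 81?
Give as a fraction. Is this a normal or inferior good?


dQ/dY = 5
At Y = 81: Q = 26 + 5*81 = 431
Ey = (dQ/dY)(Y/Q) = 5 * 81 / 431 = 405/431
Since Ey > 0, this is a normal good.

405/431 (normal good)


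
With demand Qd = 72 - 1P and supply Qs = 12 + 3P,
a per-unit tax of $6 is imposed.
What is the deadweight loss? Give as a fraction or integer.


Pre-tax equilibrium quantity: Q* = 57
Post-tax equilibrium quantity: Q_tax = 105/2
Reduction in quantity: Q* - Q_tax = 9/2
DWL = (1/2) * tax * (Q* - Q_tax)
DWL = (1/2) * 6 * 9/2 = 27/2

27/2


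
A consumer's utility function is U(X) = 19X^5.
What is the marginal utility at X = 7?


MU = dU/dX = 19*5*X^(5-1)
MU = 95*X^4
At X = 7:
MU = 95 * 7^4
MU = 95 * 2401 = 228095

228095


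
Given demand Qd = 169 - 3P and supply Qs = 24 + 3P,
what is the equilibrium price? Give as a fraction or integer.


At equilibrium, Qd = Qs.
169 - 3P = 24 + 3P
169 - 24 = 3P + 3P
145 = 6P
P* = 145/6 = 145/6

145/6


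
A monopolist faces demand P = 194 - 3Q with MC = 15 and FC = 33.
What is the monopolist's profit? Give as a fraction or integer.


MR = MC: 194 - 6Q = 15
Q* = 179/6
P* = 194 - 3*179/6 = 209/2
Profit = (P* - MC)*Q* - FC
= (209/2 - 15)*179/6 - 33
= 179/2*179/6 - 33
= 32041/12 - 33 = 31645/12

31645/12


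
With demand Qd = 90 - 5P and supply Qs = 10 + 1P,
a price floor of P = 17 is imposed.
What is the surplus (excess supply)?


At P = 17:
Qd = 90 - 5*17 = 5
Qs = 10 + 1*17 = 27
Surplus = Qs - Qd = 27 - 5 = 22

22


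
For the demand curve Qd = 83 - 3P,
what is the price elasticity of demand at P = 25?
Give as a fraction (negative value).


dQ/dP = -3
At P = 25: Q = 83 - 3*25 = 8
E = (dQ/dP)(P/Q) = (-3)(25/8) = -75/8

-75/8


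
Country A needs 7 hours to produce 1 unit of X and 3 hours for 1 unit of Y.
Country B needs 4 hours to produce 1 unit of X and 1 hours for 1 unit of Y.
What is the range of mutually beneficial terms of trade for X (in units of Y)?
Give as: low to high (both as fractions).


Opportunity cost of X for Country A = hours_X / hours_Y = 7/3 = 7/3 units of Y
Opportunity cost of X for Country B = hours_X / hours_Y = 4/1 = 4 units of Y
Terms of trade must be between the two opportunity costs.
Range: 7/3 to 4

7/3 to 4


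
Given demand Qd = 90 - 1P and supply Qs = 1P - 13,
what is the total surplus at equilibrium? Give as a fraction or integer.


Find equilibrium: 90 - 1P = 1P - 13
90 + 13 = 2P
P* = 103/2 = 103/2
Q* = 1*103/2 - 13 = 77/2
Inverse demand: P = 90 - Q/1, so P_max = 90
Inverse supply: P = 13 + Q/1, so P_min = 13
CS = (1/2) * 77/2 * (90 - 103/2) = 5929/8
PS = (1/2) * 77/2 * (103/2 - 13) = 5929/8
TS = CS + PS = 5929/8 + 5929/8 = 5929/4

5929/4


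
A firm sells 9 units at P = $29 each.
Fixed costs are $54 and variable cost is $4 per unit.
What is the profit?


Total Revenue = P * Q = 29 * 9 = $261
Total Cost = FC + VC*Q = 54 + 4*9 = $90
Profit = TR - TC = 261 - 90 = $171

$171


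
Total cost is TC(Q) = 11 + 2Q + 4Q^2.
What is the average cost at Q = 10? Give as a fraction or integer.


TC(10) = 11 + 2*10 + 4*10^2
TC(10) = 11 + 20 + 400 = 431
AC = TC/Q = 431/10 = 431/10

431/10


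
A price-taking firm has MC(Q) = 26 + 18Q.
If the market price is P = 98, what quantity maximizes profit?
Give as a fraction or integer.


In perfect competition, profit is maximized where P = MC.
98 = 26 + 18Q
72 = 18Q
Q* = 72/18 = 4

4


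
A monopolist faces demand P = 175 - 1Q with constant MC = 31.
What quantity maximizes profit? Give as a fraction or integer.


TR = P*Q = (175 - 1Q)Q = 175Q - 1Q^2
MR = dTR/dQ = 175 - 2Q
Set MR = MC:
175 - 2Q = 31
144 = 2Q
Q* = 144/2 = 72

72


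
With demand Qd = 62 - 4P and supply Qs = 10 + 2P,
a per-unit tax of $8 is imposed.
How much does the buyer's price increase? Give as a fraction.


With a per-unit tax, the buyer's price increase depends on relative slopes.
Supply slope: d = 2, Demand slope: b = 4
Buyer's price increase = d * tax / (b + d)
= 2 * 8 / (4 + 2)
= 16 / 6 = 8/3

8/3


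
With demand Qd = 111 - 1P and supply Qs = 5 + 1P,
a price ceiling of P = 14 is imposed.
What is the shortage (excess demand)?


At P = 14:
Qd = 111 - 1*14 = 97
Qs = 5 + 1*14 = 19
Shortage = Qd - Qs = 97 - 19 = 78

78


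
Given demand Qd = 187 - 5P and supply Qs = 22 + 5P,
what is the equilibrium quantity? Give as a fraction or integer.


First find equilibrium price:
187 - 5P = 22 + 5P
P* = 165/10 = 33/2
Then substitute into demand:
Q* = 187 - 5 * 33/2 = 209/2

209/2


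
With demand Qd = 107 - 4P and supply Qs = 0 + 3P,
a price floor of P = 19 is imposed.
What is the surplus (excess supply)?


At P = 19:
Qd = 107 - 4*19 = 31
Qs = 0 + 3*19 = 57
Surplus = Qs - Qd = 57 - 31 = 26

26


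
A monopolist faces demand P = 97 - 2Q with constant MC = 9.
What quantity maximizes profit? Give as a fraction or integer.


TR = P*Q = (97 - 2Q)Q = 97Q - 2Q^2
MR = dTR/dQ = 97 - 4Q
Set MR = MC:
97 - 4Q = 9
88 = 4Q
Q* = 88/4 = 22

22


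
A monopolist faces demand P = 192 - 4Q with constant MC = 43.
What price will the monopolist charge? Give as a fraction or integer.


MR = 192 - 8Q
Set MR = MC: 192 - 8Q = 43
Q* = 149/8
Substitute into demand:
P* = 192 - 4*149/8 = 235/2

235/2
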